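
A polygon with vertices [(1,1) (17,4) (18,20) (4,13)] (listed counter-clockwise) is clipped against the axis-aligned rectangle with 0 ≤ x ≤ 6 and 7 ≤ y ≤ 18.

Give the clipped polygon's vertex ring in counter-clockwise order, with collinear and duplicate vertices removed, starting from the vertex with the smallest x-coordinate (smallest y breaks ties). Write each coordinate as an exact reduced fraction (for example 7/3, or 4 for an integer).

1. After x ≥ 0: [(1,1) (17,4) (18,20) (4,13)]
2. After x ≤ 6: [(1,1) (6,31/16) (6,14) (4,13)]
3. After y ≥ 7: [(5/2,7) (6,7) (6,14) (4,13)]
4. After y ≤ 18: [(5/2,7) (6,7) (6,14) (4,13)]
5. Canonical ring: [(5/2,7) (6,7) (6,14) (4,13)]

Clipped polygon: [(5/2,7) (6,7) (6,14) (4,13)]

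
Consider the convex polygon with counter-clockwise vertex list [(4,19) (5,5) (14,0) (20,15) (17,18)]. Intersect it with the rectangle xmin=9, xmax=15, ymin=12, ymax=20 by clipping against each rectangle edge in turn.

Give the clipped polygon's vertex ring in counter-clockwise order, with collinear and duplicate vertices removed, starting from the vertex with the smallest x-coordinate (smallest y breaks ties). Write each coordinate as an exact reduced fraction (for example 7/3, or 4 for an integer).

Clipped polygon: [(9,12) (15,12) (15,236/13) (9,242/13)]

1. After x ≥ 9: [(9,242/13) (9,25/9) (14,0) (20,15) (17,18)]
2. After x ≤ 15: [(15,236/13) (9,242/13) (9,25/9) (14,0) (15,5/2)]
3. After y ≥ 12: [(15,12) (15,236/13) (9,242/13) (9,12)]
4. After y ≤ 20: [(15,12) (15,236/13) (9,242/13) (9,12)]
5. Canonical ring: [(9,12) (15,12) (15,236/13) (9,242/13)]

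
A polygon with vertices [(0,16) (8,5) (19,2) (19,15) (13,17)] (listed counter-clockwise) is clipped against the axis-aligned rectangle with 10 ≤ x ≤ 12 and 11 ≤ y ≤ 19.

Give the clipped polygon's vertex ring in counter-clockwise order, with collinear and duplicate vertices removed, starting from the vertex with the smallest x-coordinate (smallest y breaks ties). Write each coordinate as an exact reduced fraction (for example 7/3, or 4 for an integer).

Clipped polygon: [(10,11) (12,11) (12,220/13) (10,218/13)]

1. After x ≥ 10: [(10,218/13) (10,49/11) (19,2) (19,15) (13,17)]
2. After x ≤ 12: [(12,220/13) (10,218/13) (10,49/11) (12,43/11)]
3. After y ≥ 11: [(12,11) (12,220/13) (10,218/13) (10,11)]
4. After y ≤ 19: [(12,11) (12,220/13) (10,218/13) (10,11)]
5. Canonical ring: [(10,11) (12,11) (12,220/13) (10,218/13)]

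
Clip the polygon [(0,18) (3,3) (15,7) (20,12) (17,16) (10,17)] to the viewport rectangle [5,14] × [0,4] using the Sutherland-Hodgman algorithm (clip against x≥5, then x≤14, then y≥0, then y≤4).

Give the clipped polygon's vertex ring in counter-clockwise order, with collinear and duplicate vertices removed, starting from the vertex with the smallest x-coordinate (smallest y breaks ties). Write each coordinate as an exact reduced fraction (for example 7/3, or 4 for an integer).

Clipped polygon: [(5,11/3) (6,4) (5,4)]

1. After x ≥ 5: [(5,35/2) (5,11/3) (15,7) (20,12) (17,16) (10,17)]
2. After x ≤ 14: [(5,35/2) (5,11/3) (14,20/3) (14,115/7) (10,17)]
3. After y ≥ 0: [(5,35/2) (5,11/3) (14,20/3) (14,115/7) (10,17)]
4. After y ≤ 4: [(5,4) (5,11/3) (6,4)]
5. Canonical ring: [(5,11/3) (6,4) (5,4)]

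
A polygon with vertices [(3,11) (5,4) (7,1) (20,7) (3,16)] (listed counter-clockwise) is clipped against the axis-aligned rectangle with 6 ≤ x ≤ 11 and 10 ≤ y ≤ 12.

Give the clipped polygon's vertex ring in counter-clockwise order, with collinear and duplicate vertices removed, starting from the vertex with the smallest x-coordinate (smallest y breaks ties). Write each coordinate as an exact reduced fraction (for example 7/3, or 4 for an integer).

1. After x ≥ 6: [(6,5/2) (7,1) (20,7) (6,245/17)]
2. After x ≤ 11: [(6,5/2) (7,1) (11,37/13) (11,200/17) (6,245/17)]
3. After y ≥ 10: [(6,10) (11,10) (11,200/17) (6,245/17)]
4. After y ≤ 12: [(6,12) (6,10) (11,10) (11,200/17) (95/9,12)]
5. Canonical ring: [(6,10) (11,10) (11,200/17) (95/9,12) (6,12)]

Clipped polygon: [(6,10) (11,10) (11,200/17) (95/9,12) (6,12)]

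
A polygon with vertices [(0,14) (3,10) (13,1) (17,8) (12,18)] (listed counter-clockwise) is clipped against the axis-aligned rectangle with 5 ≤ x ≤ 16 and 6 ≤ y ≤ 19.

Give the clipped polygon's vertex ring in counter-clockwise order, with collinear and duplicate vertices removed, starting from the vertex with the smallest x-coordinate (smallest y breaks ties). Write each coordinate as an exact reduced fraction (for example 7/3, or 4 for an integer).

Clipped polygon: [(5,41/5) (67/9,6) (111/7,6) (16,25/4) (16,10) (12,18) (5,47/3)]

1. After x ≥ 5: [(5,47/3) (5,41/5) (13,1) (17,8) (12,18)]
2. After x ≤ 16: [(5,47/3) (5,41/5) (13,1) (16,25/4) (16,10) (12,18)]
3. After y ≥ 6: [(5,47/3) (5,41/5) (67/9,6) (111/7,6) (16,25/4) (16,10) (12,18)]
4. After y ≤ 19: [(5,47/3) (5,41/5) (67/9,6) (111/7,6) (16,25/4) (16,10) (12,18)]
5. Canonical ring: [(5,41/5) (67/9,6) (111/7,6) (16,25/4) (16,10) (12,18) (5,47/3)]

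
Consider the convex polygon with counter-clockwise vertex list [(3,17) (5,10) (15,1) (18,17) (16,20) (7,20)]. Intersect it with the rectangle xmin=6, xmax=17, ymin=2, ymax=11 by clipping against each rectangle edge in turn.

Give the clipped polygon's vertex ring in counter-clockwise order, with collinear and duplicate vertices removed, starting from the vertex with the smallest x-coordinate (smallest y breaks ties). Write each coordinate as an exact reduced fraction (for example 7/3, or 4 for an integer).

1. After x ≥ 6: [(6,77/4) (6,91/10) (15,1) (18,17) (16,20) (7,20)]
2. After x ≤ 17: [(6,77/4) (6,91/10) (15,1) (17,35/3) (17,37/2) (16,20) (7,20)]
3. After y ≥ 2: [(6,77/4) (6,91/10) (125/9,2) (243/16,2) (17,35/3) (17,37/2) (16,20) (7,20)]
4. After y ≤ 11: [(6,11) (6,91/10) (125/9,2) (243/16,2) (135/8,11)]
5. Canonical ring: [(6,91/10) (125/9,2) (243/16,2) (135/8,11) (6,11)]

Clipped polygon: [(6,91/10) (125/9,2) (243/16,2) (135/8,11) (6,11)]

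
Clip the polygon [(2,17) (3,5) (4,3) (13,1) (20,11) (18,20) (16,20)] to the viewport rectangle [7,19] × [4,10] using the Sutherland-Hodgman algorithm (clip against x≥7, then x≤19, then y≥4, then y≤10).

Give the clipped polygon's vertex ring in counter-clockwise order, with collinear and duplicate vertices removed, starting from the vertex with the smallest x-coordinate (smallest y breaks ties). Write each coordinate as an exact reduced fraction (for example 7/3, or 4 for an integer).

1. After x ≥ 7: [(7,253/14) (7,7/3) (13,1) (20,11) (18,20) (16,20)]
2. After x ≤ 19: [(7,253/14) (7,7/3) (13,1) (19,67/7) (19,31/2) (18,20) (16,20)]
3. After y ≥ 4: [(7,253/14) (7,4) (151/10,4) (19,67/7) (19,31/2) (18,20) (16,20)]
4. After y ≤ 10: [(7,10) (7,4) (151/10,4) (19,67/7) (19,10)]
5. Canonical ring: [(7,4) (151/10,4) (19,67/7) (19,10) (7,10)]

Clipped polygon: [(7,4) (151/10,4) (19,67/7) (19,10) (7,10)]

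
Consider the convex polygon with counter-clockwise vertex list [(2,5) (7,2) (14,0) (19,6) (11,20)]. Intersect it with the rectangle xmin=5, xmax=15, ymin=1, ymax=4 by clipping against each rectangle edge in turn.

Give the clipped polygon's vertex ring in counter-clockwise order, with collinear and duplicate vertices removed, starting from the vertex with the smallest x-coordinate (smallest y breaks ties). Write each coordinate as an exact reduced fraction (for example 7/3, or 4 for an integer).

Clipped polygon: [(5,16/5) (7,2) (21/2,1) (89/6,1) (15,6/5) (15,4) (5,4)]

1. After x ≥ 5: [(5,10) (5,16/5) (7,2) (14,0) (19,6) (11,20)]
2. After x ≤ 15: [(5,10) (5,16/5) (7,2) (14,0) (15,6/5) (15,13) (11,20)]
3. After y ≥ 1: [(5,10) (5,16/5) (7,2) (21/2,1) (89/6,1) (15,6/5) (15,13) (11,20)]
4. After y ≤ 4: [(5,4) (5,16/5) (7,2) (21/2,1) (89/6,1) (15,6/5) (15,4)]
5. Canonical ring: [(5,16/5) (7,2) (21/2,1) (89/6,1) (15,6/5) (15,4) (5,4)]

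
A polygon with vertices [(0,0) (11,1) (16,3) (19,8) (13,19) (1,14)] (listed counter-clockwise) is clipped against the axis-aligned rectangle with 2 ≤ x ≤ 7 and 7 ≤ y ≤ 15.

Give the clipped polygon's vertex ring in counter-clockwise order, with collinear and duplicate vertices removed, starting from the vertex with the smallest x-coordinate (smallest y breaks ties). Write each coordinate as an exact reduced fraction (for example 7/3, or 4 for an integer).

1. After x ≥ 2: [(2,2/11) (11,1) (16,3) (19,8) (13,19) (2,173/12)]
2. After x ≤ 7: [(2,2/11) (7,7/11) (7,33/2) (2,173/12)]
3. After y ≥ 7: [(2,7) (7,7) (7,33/2) (2,173/12)]
4. After y ≤ 15: [(2,7) (7,7) (7,15) (17/5,15) (2,173/12)]
5. Canonical ring: [(2,7) (7,7) (7,15) (17/5,15) (2,173/12)]

Clipped polygon: [(2,7) (7,7) (7,15) (17/5,15) (2,173/12)]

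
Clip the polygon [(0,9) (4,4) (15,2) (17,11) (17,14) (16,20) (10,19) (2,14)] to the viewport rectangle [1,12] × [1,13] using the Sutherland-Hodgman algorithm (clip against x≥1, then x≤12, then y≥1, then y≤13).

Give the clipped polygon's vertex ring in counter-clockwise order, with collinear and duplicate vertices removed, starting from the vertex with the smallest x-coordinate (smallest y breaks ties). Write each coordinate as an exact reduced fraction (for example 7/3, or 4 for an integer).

Clipped polygon: [(1,31/4) (4,4) (12,28/11) (12,13) (8/5,13) (1,23/2)]

1. After x ≥ 1: [(1,23/2) (1,31/4) (4,4) (15,2) (17,11) (17,14) (16,20) (10,19) (2,14)]
2. After x ≤ 12: [(1,23/2) (1,31/4) (4,4) (12,28/11) (12,58/3) (10,19) (2,14)]
3. After y ≥ 1: [(1,23/2) (1,31/4) (4,4) (12,28/11) (12,58/3) (10,19) (2,14)]
4. After y ≤ 13: [(8/5,13) (1,23/2) (1,31/4) (4,4) (12,28/11) (12,13)]
5. Canonical ring: [(1,31/4) (4,4) (12,28/11) (12,13) (8/5,13) (1,23/2)]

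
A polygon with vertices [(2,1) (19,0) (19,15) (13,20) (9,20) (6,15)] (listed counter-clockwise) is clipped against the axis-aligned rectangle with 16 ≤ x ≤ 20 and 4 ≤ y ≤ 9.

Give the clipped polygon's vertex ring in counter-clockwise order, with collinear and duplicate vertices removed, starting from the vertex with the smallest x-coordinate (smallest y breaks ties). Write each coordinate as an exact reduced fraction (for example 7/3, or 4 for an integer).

Clipped polygon: [(16,4) (19,4) (19,9) (16,9)]

1. After x ≥ 16: [(16,3/17) (19,0) (19,15) (16,35/2)]
2. After x ≤ 20: [(16,3/17) (19,0) (19,15) (16,35/2)]
3. After y ≥ 4: [(16,4) (19,4) (19,15) (16,35/2)]
4. After y ≤ 9: [(16,9) (16,4) (19,4) (19,9)]
5. Canonical ring: [(16,4) (19,4) (19,9) (16,9)]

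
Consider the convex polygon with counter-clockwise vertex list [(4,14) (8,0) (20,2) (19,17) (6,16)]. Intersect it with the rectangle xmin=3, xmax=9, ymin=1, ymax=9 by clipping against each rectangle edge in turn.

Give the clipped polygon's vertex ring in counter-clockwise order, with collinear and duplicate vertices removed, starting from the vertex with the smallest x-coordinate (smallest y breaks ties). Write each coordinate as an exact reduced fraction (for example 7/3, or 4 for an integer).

1. After x ≥ 3: [(4,14) (8,0) (20,2) (19,17) (6,16)]
2. After x ≤ 9: [(4,14) (8,0) (9,1/6) (9,211/13) (6,16)]
3. After y ≥ 1: [(4,14) (54/7,1) (9,1) (9,211/13) (6,16)]
4. After y ≤ 9: [(38/7,9) (54/7,1) (9,1) (9,9)]
5. Canonical ring: [(38/7,9) (54/7,1) (9,1) (9,9)]

Clipped polygon: [(38/7,9) (54/7,1) (9,1) (9,9)]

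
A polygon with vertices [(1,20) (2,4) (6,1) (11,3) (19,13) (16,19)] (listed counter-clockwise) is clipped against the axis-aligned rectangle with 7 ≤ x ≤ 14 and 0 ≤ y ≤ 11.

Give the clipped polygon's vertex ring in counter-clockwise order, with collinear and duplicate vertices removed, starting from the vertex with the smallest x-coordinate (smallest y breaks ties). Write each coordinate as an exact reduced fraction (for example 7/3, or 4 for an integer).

Clipped polygon: [(7,7/5) (11,3) (14,27/4) (14,11) (7,11)]

1. After x ≥ 7: [(7,98/5) (7,7/5) (11,3) (19,13) (16,19)]
2. After x ≤ 14: [(14,287/15) (7,98/5) (7,7/5) (11,3) (14,27/4)]
3. After y ≥ 0: [(14,287/15) (7,98/5) (7,7/5) (11,3) (14,27/4)]
4. After y ≤ 11: [(14,11) (7,11) (7,7/5) (11,3) (14,27/4)]
5. Canonical ring: [(7,7/5) (11,3) (14,27/4) (14,11) (7,11)]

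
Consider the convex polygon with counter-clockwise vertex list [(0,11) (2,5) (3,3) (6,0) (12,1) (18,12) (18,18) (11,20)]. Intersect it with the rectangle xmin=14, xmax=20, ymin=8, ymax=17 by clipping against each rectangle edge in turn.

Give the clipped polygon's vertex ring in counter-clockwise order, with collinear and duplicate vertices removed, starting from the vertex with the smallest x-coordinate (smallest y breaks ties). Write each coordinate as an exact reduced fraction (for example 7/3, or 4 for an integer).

1. After x ≥ 14: [(14,14/3) (18,12) (18,18) (14,134/7)]
2. After x ≤ 20: [(14,14/3) (18,12) (18,18) (14,134/7)]
3. After y ≥ 8: [(14,8) (174/11,8) (18,12) (18,18) (14,134/7)]
4. After y ≤ 17: [(14,17) (14,8) (174/11,8) (18,12) (18,17)]
5. Canonical ring: [(14,8) (174/11,8) (18,12) (18,17) (14,17)]

Clipped polygon: [(14,8) (174/11,8) (18,12) (18,17) (14,17)]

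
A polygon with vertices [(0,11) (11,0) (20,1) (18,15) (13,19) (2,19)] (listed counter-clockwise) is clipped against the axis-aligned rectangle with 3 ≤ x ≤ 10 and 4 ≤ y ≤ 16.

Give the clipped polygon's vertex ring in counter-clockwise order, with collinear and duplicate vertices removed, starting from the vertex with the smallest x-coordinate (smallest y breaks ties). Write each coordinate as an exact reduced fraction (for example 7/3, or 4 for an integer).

1. After x ≥ 3: [(3,8) (11,0) (20,1) (18,15) (13,19) (3,19)]
2. After x ≤ 10: [(3,8) (10,1) (10,19) (3,19)]
3. After y ≥ 4: [(3,8) (7,4) (10,4) (10,19) (3,19)]
4. After y ≤ 16: [(3,16) (3,8) (7,4) (10,4) (10,16)]
5. Canonical ring: [(3,8) (7,4) (10,4) (10,16) (3,16)]

Clipped polygon: [(3,8) (7,4) (10,4) (10,16) (3,16)]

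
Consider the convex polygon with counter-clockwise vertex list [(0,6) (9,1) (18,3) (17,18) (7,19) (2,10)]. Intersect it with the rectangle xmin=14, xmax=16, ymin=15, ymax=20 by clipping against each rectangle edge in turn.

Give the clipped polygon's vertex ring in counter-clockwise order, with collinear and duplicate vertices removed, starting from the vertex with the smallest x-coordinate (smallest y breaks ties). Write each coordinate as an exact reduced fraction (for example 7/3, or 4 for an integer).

1. After x ≥ 14: [(14,19/9) (18,3) (17,18) (14,183/10)]
2. After x ≤ 16: [(14,19/9) (16,23/9) (16,181/10) (14,183/10)]
3. After y ≥ 15: [(14,15) (16,15) (16,181/10) (14,183/10)]
4. After y ≤ 20: [(14,15) (16,15) (16,181/10) (14,183/10)]
5. Canonical ring: [(14,15) (16,15) (16,181/10) (14,183/10)]

Clipped polygon: [(14,15) (16,15) (16,181/10) (14,183/10)]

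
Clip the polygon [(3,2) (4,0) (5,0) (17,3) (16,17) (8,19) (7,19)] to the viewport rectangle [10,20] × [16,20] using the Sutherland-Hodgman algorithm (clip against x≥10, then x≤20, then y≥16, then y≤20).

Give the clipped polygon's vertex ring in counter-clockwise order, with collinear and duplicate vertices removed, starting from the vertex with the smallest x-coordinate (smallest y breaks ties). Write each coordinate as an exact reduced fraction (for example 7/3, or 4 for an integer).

1. After x ≥ 10: [(10,5/4) (17,3) (16,17) (10,37/2)]
2. After x ≤ 20: [(10,5/4) (17,3) (16,17) (10,37/2)]
3. After y ≥ 16: [(10,16) (225/14,16) (16,17) (10,37/2)]
4. After y ≤ 20: [(10,16) (225/14,16) (16,17) (10,37/2)]
5. Canonical ring: [(10,16) (225/14,16) (16,17) (10,37/2)]

Clipped polygon: [(10,16) (225/14,16) (16,17) (10,37/2)]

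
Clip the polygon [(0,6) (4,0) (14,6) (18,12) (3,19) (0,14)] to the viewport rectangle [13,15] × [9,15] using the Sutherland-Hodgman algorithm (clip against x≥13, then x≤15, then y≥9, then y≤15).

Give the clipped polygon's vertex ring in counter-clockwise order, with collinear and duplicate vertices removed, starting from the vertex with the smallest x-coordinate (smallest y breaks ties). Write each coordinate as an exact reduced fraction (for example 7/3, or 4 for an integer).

Clipped polygon: [(13,9) (15,9) (15,67/5) (13,43/3)]

1. After x ≥ 13: [(13,27/5) (14,6) (18,12) (13,43/3)]
2. After x ≤ 15: [(13,27/5) (14,6) (15,15/2) (15,67/5) (13,43/3)]
3. After y ≥ 9: [(13,9) (15,9) (15,67/5) (13,43/3)]
4. After y ≤ 15: [(13,9) (15,9) (15,67/5) (13,43/3)]
5. Canonical ring: [(13,9) (15,9) (15,67/5) (13,43/3)]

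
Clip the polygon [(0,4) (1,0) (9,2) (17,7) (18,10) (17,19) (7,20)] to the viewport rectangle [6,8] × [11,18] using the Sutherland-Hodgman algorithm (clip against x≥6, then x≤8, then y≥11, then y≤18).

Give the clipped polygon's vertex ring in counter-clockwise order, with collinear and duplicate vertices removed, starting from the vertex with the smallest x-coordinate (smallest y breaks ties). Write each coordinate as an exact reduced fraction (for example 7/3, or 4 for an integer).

Clipped polygon: [(6,11) (8,11) (8,18) (49/8,18) (6,124/7)]

1. After x ≥ 6: [(6,124/7) (6,5/4) (9,2) (17,7) (18,10) (17,19) (7,20)]
2. After x ≤ 8: [(6,124/7) (6,5/4) (8,7/4) (8,199/10) (7,20)]
3. After y ≥ 11: [(6,124/7) (6,11) (8,11) (8,199/10) (7,20)]
4. After y ≤ 18: [(49/8,18) (6,124/7) (6,11) (8,11) (8,18)]
5. Canonical ring: [(6,11) (8,11) (8,18) (49/8,18) (6,124/7)]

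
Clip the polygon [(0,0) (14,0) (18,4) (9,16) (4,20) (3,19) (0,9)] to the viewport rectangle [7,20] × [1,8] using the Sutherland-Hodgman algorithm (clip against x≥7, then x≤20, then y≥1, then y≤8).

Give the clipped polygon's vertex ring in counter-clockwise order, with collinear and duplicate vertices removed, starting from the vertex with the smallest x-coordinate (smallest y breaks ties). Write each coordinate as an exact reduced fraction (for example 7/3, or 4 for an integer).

Clipped polygon: [(7,1) (15,1) (18,4) (15,8) (7,8)]

1. After x ≥ 7: [(7,0) (14,0) (18,4) (9,16) (7,88/5)]
2. After x ≤ 20: [(7,0) (14,0) (18,4) (9,16) (7,88/5)]
3. After y ≥ 1: [(7,1) (15,1) (18,4) (9,16) (7,88/5)]
4. After y ≤ 8: [(7,8) (7,1) (15,1) (18,4) (15,8)]
5. Canonical ring: [(7,1) (15,1) (18,4) (15,8) (7,8)]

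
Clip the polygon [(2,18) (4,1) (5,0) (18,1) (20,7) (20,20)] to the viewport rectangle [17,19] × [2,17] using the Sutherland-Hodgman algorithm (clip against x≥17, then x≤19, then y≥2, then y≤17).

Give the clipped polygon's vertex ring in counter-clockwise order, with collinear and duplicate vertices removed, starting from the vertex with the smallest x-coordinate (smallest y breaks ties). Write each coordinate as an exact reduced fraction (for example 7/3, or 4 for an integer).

Clipped polygon: [(17,2) (55/3,2) (19,4) (19,17) (17,17)]

1. After x ≥ 17: [(17,59/3) (17,12/13) (18,1) (20,7) (20,20)]
2. After x ≤ 19: [(19,179/9) (17,59/3) (17,12/13) (18,1) (19,4)]
3. After y ≥ 2: [(19,179/9) (17,59/3) (17,2) (55/3,2) (19,4)]
4. After y ≤ 17: [(19,17) (17,17) (17,2) (55/3,2) (19,4)]
5. Canonical ring: [(17,2) (55/3,2) (19,4) (19,17) (17,17)]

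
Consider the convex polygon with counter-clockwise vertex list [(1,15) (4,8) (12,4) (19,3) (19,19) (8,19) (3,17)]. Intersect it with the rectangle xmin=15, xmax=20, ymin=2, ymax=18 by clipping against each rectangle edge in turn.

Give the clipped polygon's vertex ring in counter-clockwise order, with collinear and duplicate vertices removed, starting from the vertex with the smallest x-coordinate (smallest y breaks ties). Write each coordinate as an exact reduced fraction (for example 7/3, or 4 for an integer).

Clipped polygon: [(15,25/7) (19,3) (19,18) (15,18)]

1. After x ≥ 15: [(15,25/7) (19,3) (19,19) (15,19)]
2. After x ≤ 20: [(15,25/7) (19,3) (19,19) (15,19)]
3. After y ≥ 2: [(15,25/7) (19,3) (19,19) (15,19)]
4. After y ≤ 18: [(15,18) (15,25/7) (19,3) (19,18)]
5. Canonical ring: [(15,25/7) (19,3) (19,18) (15,18)]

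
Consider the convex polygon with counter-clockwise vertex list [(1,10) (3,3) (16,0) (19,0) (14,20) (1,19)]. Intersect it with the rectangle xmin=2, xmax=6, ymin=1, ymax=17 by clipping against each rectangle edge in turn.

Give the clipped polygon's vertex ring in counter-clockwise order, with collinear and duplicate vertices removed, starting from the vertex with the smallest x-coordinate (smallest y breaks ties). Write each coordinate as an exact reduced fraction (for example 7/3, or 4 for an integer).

Clipped polygon: [(2,13/2) (3,3) (6,30/13) (6,17) (2,17)]

1. After x ≥ 2: [(2,13/2) (3,3) (16,0) (19,0) (14,20) (2,248/13)]
2. After x ≤ 6: [(2,13/2) (3,3) (6,30/13) (6,252/13) (2,248/13)]
3. After y ≥ 1: [(2,13/2) (3,3) (6,30/13) (6,252/13) (2,248/13)]
4. After y ≤ 17: [(2,17) (2,13/2) (3,3) (6,30/13) (6,17)]
5. Canonical ring: [(2,13/2) (3,3) (6,30/13) (6,17) (2,17)]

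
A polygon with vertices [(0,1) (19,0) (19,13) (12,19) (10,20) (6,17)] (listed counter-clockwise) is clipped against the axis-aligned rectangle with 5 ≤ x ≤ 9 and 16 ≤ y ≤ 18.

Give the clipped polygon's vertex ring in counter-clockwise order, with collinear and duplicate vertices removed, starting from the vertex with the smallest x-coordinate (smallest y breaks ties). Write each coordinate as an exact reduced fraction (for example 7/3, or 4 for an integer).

1. After x ≥ 5: [(5,43/3) (5,14/19) (19,0) (19,13) (12,19) (10,20) (6,17)]
2. After x ≤ 9: [(5,43/3) (5,14/19) (9,10/19) (9,77/4) (6,17)]
3. After y ≥ 16: [(45/8,16) (9,16) (9,77/4) (6,17)]
4. After y ≤ 18: [(45/8,16) (9,16) (9,18) (22/3,18) (6,17)]
5. Canonical ring: [(45/8,16) (9,16) (9,18) (22/3,18) (6,17)]

Clipped polygon: [(45/8,16) (9,16) (9,18) (22/3,18) (6,17)]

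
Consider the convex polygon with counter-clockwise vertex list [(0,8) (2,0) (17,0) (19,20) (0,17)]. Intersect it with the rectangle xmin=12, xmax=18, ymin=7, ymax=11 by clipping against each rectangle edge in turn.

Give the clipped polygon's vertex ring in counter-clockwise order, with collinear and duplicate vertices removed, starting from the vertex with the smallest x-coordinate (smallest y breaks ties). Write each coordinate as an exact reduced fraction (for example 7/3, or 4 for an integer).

Clipped polygon: [(12,7) (177/10,7) (18,10) (18,11) (12,11)]

1. After x ≥ 12: [(12,0) (17,0) (19,20) (12,359/19)]
2. After x ≤ 18: [(12,0) (17,0) (18,10) (18,377/19) (12,359/19)]
3. After y ≥ 7: [(12,7) (177/10,7) (18,10) (18,377/19) (12,359/19)]
4. After y ≤ 11: [(12,11) (12,7) (177/10,7) (18,10) (18,11)]
5. Canonical ring: [(12,7) (177/10,7) (18,10) (18,11) (12,11)]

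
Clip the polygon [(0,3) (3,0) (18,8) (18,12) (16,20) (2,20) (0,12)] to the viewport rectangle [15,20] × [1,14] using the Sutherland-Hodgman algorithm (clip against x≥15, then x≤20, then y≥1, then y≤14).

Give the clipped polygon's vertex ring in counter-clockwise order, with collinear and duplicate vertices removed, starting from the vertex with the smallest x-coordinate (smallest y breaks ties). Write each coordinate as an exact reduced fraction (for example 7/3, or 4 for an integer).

1. After x ≥ 15: [(15,32/5) (18,8) (18,12) (16,20) (15,20)]
2. After x ≤ 20: [(15,32/5) (18,8) (18,12) (16,20) (15,20)]
3. After y ≥ 1: [(15,32/5) (18,8) (18,12) (16,20) (15,20)]
4. After y ≤ 14: [(15,14) (15,32/5) (18,8) (18,12) (35/2,14)]
5. Canonical ring: [(15,32/5) (18,8) (18,12) (35/2,14) (15,14)]

Clipped polygon: [(15,32/5) (18,8) (18,12) (35/2,14) (15,14)]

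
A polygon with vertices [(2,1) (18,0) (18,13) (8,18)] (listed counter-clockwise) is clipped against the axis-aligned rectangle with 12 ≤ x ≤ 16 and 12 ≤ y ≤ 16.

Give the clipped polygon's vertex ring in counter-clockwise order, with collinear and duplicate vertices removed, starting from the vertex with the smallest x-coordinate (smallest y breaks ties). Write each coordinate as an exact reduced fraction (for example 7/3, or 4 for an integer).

1. After x ≥ 12: [(12,3/8) (18,0) (18,13) (12,16)]
2. After x ≤ 16: [(12,3/8) (16,1/8) (16,14) (12,16)]
3. After y ≥ 12: [(12,12) (16,12) (16,14) (12,16)]
4. After y ≤ 16: [(12,12) (16,12) (16,14) (12,16)]
5. Canonical ring: [(12,12) (16,12) (16,14) (12,16)]

Clipped polygon: [(12,12) (16,12) (16,14) (12,16)]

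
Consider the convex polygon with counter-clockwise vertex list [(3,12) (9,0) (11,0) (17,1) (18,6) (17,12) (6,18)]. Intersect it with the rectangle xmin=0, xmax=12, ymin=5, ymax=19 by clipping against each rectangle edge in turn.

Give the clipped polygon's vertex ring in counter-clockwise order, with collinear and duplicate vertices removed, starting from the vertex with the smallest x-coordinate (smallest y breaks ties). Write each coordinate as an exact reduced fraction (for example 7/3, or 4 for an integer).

1. After x ≥ 0: [(3,12) (9,0) (11,0) (17,1) (18,6) (17,12) (6,18)]
2. After x ≤ 12: [(3,12) (9,0) (11,0) (12,1/6) (12,162/11) (6,18)]
3. After y ≥ 5: [(3,12) (13/2,5) (12,5) (12,162/11) (6,18)]
4. After y ≤ 19: [(3,12) (13/2,5) (12,5) (12,162/11) (6,18)]
5. Canonical ring: [(3,12) (13/2,5) (12,5) (12,162/11) (6,18)]

Clipped polygon: [(3,12) (13/2,5) (12,5) (12,162/11) (6,18)]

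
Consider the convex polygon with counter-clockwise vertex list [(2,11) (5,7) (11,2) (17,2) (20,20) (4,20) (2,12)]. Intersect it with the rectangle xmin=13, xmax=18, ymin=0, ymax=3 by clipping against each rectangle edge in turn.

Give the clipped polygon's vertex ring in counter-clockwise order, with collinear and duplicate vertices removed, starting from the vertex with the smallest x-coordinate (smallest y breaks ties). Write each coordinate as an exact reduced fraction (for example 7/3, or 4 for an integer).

1. After x ≥ 13: [(13,2) (17,2) (20,20) (13,20)]
2. After x ≤ 18: [(13,2) (17,2) (18,8) (18,20) (13,20)]
3. After y ≥ 0: [(13,2) (17,2) (18,8) (18,20) (13,20)]
4. After y ≤ 3: [(13,3) (13,2) (17,2) (103/6,3)]
5. Canonical ring: [(13,2) (17,2) (103/6,3) (13,3)]

Clipped polygon: [(13,2) (17,2) (103/6,3) (13,3)]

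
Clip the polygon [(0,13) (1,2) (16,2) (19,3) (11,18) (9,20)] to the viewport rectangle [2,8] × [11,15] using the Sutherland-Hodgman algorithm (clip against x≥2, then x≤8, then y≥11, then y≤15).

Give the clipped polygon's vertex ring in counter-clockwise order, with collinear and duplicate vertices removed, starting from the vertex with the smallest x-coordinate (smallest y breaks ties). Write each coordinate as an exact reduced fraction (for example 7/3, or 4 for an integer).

Clipped polygon: [(2,11) (8,11) (8,15) (18/7,15) (2,131/9)]

1. After x ≥ 2: [(2,131/9) (2,2) (16,2) (19,3) (11,18) (9,20)]
2. After x ≤ 8: [(8,173/9) (2,131/9) (2,2) (8,2)]
3. After y ≥ 11: [(8,11) (8,173/9) (2,131/9) (2,11)]
4. After y ≤ 15: [(8,11) (8,15) (18/7,15) (2,131/9) (2,11)]
5. Canonical ring: [(2,11) (8,11) (8,15) (18/7,15) (2,131/9)]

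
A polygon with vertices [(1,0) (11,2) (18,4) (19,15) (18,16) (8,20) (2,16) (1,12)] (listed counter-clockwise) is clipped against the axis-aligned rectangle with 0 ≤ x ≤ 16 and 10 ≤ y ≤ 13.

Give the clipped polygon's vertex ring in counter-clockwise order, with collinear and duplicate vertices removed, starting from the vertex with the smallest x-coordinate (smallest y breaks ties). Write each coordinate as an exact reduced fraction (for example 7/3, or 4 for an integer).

1. After x ≥ 0: [(1,0) (11,2) (18,4) (19,15) (18,16) (8,20) (2,16) (1,12)]
2. After x ≤ 16: [(1,0) (11,2) (16,24/7) (16,84/5) (8,20) (2,16) (1,12)]
3. After y ≥ 10: [(1,10) (16,10) (16,84/5) (8,20) (2,16) (1,12)]
4. After y ≤ 13: [(1,10) (16,10) (16,13) (5/4,13) (1,12)]
5. Canonical ring: [(1,10) (16,10) (16,13) (5/4,13) (1,12)]

Clipped polygon: [(1,10) (16,10) (16,13) (5/4,13) (1,12)]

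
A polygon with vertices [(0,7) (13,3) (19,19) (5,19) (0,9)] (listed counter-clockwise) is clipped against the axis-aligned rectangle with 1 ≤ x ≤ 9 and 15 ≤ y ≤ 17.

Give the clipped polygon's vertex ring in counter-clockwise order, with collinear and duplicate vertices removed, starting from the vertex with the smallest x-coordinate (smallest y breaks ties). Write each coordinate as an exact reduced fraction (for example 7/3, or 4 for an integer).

Clipped polygon: [(3,15) (9,15) (9,17) (4,17)]

1. After x ≥ 1: [(1,87/13) (13,3) (19,19) (5,19) (1,11)]
2. After x ≤ 9: [(1,87/13) (9,55/13) (9,19) (5,19) (1,11)]
3. After y ≥ 15: [(9,15) (9,19) (5,19) (3,15)]
4. After y ≤ 17: [(9,15) (9,17) (4,17) (3,15)]
5. Canonical ring: [(3,15) (9,15) (9,17) (4,17)]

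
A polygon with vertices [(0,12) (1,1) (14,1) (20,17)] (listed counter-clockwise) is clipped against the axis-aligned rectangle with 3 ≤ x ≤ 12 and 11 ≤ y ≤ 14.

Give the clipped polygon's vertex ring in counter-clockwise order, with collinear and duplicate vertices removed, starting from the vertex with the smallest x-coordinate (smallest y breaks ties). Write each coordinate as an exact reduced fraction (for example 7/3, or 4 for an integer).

1. After x ≥ 3: [(3,51/4) (3,1) (14,1) (20,17)]
2. After x ≤ 12: [(12,15) (3,51/4) (3,1) (12,1)]
3. After y ≥ 11: [(12,11) (12,15) (3,51/4) (3,11)]
4. After y ≤ 14: [(12,11) (12,14) (8,14) (3,51/4) (3,11)]
5. Canonical ring: [(3,11) (12,11) (12,14) (8,14) (3,51/4)]

Clipped polygon: [(3,11) (12,11) (12,14) (8,14) (3,51/4)]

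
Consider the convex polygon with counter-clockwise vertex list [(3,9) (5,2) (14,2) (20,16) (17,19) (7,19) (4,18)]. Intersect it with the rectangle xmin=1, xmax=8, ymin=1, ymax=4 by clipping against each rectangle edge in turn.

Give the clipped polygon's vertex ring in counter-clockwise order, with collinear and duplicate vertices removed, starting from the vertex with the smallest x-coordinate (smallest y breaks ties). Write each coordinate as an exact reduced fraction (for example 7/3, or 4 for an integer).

Clipped polygon: [(31/7,4) (5,2) (8,2) (8,4)]

1. After x ≥ 1: [(3,9) (5,2) (14,2) (20,16) (17,19) (7,19) (4,18)]
2. After x ≤ 8: [(3,9) (5,2) (8,2) (8,19) (7,19) (4,18)]
3. After y ≥ 1: [(3,9) (5,2) (8,2) (8,19) (7,19) (4,18)]
4. After y ≤ 4: [(31/7,4) (5,2) (8,2) (8,4)]
5. Canonical ring: [(31/7,4) (5,2) (8,2) (8,4)]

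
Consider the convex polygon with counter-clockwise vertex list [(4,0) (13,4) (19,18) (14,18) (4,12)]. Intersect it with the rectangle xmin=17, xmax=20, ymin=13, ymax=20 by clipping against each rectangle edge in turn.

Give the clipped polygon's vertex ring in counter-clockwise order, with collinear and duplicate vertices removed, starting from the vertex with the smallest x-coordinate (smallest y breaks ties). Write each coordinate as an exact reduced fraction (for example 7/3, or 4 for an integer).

1. After x ≥ 17: [(17,40/3) (19,18) (17,18)]
2. After x ≤ 20: [(17,40/3) (19,18) (17,18)]
3. After y ≥ 13: [(17,40/3) (19,18) (17,18)]
4. After y ≤ 20: [(17,40/3) (19,18) (17,18)]
5. Canonical ring: [(17,40/3) (19,18) (17,18)]

Clipped polygon: [(17,40/3) (19,18) (17,18)]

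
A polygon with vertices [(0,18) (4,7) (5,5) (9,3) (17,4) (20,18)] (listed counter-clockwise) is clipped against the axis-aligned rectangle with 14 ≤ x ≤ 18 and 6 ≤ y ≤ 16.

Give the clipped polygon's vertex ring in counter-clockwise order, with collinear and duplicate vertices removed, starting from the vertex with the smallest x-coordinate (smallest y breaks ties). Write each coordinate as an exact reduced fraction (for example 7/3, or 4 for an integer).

Clipped polygon: [(14,6) (122/7,6) (18,26/3) (18,16) (14,16)]

1. After x ≥ 14: [(14,18) (14,29/8) (17,4) (20,18)]
2. After x ≤ 18: [(18,18) (14,18) (14,29/8) (17,4) (18,26/3)]
3. After y ≥ 6: [(18,18) (14,18) (14,6) (122/7,6) (18,26/3)]
4. After y ≤ 16: [(18,16) (14,16) (14,6) (122/7,6) (18,26/3)]
5. Canonical ring: [(14,6) (122/7,6) (18,26/3) (18,16) (14,16)]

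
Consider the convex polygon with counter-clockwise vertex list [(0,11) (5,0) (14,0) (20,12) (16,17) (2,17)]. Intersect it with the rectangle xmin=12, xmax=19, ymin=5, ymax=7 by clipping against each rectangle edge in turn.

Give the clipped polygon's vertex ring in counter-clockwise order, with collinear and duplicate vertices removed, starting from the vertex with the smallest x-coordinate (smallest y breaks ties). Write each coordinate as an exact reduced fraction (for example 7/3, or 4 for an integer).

1. After x ≥ 12: [(12,0) (14,0) (20,12) (16,17) (12,17)]
2. After x ≤ 19: [(12,0) (14,0) (19,10) (19,53/4) (16,17) (12,17)]
3. After y ≥ 5: [(12,5) (33/2,5) (19,10) (19,53/4) (16,17) (12,17)]
4. After y ≤ 7: [(12,7) (12,5) (33/2,5) (35/2,7)]
5. Canonical ring: [(12,5) (33/2,5) (35/2,7) (12,7)]

Clipped polygon: [(12,5) (33/2,5) (35/2,7) (12,7)]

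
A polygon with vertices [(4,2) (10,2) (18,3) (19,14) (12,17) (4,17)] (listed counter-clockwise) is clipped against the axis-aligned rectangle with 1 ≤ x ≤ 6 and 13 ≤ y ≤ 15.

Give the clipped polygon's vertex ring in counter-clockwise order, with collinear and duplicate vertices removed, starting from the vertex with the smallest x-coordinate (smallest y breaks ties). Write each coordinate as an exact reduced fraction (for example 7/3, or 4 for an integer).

Clipped polygon: [(4,13) (6,13) (6,15) (4,15)]

1. After x ≥ 1: [(4,2) (10,2) (18,3) (19,14) (12,17) (4,17)]
2. After x ≤ 6: [(4,2) (6,2) (6,17) (4,17)]
3. After y ≥ 13: [(4,13) (6,13) (6,17) (4,17)]
4. After y ≤ 15: [(4,15) (4,13) (6,13) (6,15)]
5. Canonical ring: [(4,13) (6,13) (6,15) (4,15)]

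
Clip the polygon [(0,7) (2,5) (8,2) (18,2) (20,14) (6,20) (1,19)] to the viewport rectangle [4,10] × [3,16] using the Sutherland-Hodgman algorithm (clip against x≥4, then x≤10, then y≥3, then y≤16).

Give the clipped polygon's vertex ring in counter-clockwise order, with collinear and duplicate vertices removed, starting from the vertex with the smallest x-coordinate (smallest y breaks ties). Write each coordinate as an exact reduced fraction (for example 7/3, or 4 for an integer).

Clipped polygon: [(4,4) (6,3) (10,3) (10,16) (4,16)]

1. After x ≥ 4: [(4,4) (8,2) (18,2) (20,14) (6,20) (4,98/5)]
2. After x ≤ 10: [(4,4) (8,2) (10,2) (10,128/7) (6,20) (4,98/5)]
3. After y ≥ 3: [(4,4) (6,3) (10,3) (10,128/7) (6,20) (4,98/5)]
4. After y ≤ 16: [(4,16) (4,4) (6,3) (10,3) (10,16)]
5. Canonical ring: [(4,4) (6,3) (10,3) (10,16) (4,16)]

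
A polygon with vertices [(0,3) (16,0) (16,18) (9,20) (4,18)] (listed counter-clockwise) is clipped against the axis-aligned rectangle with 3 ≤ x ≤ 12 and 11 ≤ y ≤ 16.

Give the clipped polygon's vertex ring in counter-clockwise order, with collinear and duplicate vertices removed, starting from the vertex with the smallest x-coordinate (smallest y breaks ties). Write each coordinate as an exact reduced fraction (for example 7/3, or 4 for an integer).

Clipped polygon: [(3,11) (12,11) (12,16) (52/15,16) (3,57/4)]

1. After x ≥ 3: [(3,57/4) (3,39/16) (16,0) (16,18) (9,20) (4,18)]
2. After x ≤ 12: [(3,57/4) (3,39/16) (12,3/4) (12,134/7) (9,20) (4,18)]
3. After y ≥ 11: [(3,57/4) (3,11) (12,11) (12,134/7) (9,20) (4,18)]
4. After y ≤ 16: [(52/15,16) (3,57/4) (3,11) (12,11) (12,16)]
5. Canonical ring: [(3,11) (12,11) (12,16) (52/15,16) (3,57/4)]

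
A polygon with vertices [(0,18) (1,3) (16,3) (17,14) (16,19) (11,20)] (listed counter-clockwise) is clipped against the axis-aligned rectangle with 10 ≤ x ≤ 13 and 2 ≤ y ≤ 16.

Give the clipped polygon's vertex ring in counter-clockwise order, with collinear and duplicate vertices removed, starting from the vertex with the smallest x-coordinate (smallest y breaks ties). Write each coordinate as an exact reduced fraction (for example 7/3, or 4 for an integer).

Clipped polygon: [(10,3) (13,3) (13,16) (10,16)]

1. After x ≥ 10: [(10,218/11) (10,3) (16,3) (17,14) (16,19) (11,20)]
2. After x ≤ 13: [(10,218/11) (10,3) (13,3) (13,98/5) (11,20)]
3. After y ≥ 2: [(10,218/11) (10,3) (13,3) (13,98/5) (11,20)]
4. After y ≤ 16: [(10,16) (10,3) (13,3) (13,16)]
5. Canonical ring: [(10,3) (13,3) (13,16) (10,16)]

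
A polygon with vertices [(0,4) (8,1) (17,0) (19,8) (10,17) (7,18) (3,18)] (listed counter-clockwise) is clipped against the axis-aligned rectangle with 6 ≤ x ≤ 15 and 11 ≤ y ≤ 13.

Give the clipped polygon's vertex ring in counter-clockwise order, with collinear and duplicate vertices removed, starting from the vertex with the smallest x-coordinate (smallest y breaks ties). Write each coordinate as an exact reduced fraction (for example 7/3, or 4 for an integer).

Clipped polygon: [(6,11) (15,11) (15,12) (14,13) (6,13)]

1. After x ≥ 6: [(6,7/4) (8,1) (17,0) (19,8) (10,17) (7,18) (6,18)]
2. After x ≤ 15: [(6,7/4) (8,1) (15,2/9) (15,12) (10,17) (7,18) (6,18)]
3. After y ≥ 11: [(6,11) (15,11) (15,12) (10,17) (7,18) (6,18)]
4. After y ≤ 13: [(6,13) (6,11) (15,11) (15,12) (14,13)]
5. Canonical ring: [(6,11) (15,11) (15,12) (14,13) (6,13)]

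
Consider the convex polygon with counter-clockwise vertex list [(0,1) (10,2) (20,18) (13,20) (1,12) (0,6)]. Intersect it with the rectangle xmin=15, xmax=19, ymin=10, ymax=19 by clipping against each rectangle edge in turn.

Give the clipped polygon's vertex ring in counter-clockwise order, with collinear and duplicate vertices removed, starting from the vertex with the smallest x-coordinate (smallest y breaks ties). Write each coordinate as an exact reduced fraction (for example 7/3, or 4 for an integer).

1. After x ≥ 15: [(15,10) (20,18) (15,136/7)]
2. After x ≤ 19: [(15,10) (19,82/5) (19,128/7) (15,136/7)]
3. After y ≥ 10: [(15,10) (19,82/5) (19,128/7) (15,136/7)]
4. After y ≤ 19: [(15,19) (15,10) (19,82/5) (19,128/7) (33/2,19)]
5. Canonical ring: [(15,10) (19,82/5) (19,128/7) (33/2,19) (15,19)]

Clipped polygon: [(15,10) (19,82/5) (19,128/7) (33/2,19) (15,19)]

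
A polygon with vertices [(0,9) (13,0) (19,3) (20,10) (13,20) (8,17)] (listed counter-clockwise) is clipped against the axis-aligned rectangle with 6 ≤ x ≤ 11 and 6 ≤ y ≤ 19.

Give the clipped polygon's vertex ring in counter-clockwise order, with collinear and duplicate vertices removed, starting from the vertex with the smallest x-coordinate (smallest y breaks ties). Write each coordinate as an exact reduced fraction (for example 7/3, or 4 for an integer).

Clipped polygon: [(6,6) (11,6) (11,94/5) (8,17) (6,15)]

1. After x ≥ 6: [(6,15) (6,63/13) (13,0) (19,3) (20,10) (13,20) (8,17)]
2. After x ≤ 11: [(6,15) (6,63/13) (11,18/13) (11,94/5) (8,17)]
3. After y ≥ 6: [(6,15) (6,6) (11,6) (11,94/5) (8,17)]
4. After y ≤ 19: [(6,15) (6,6) (11,6) (11,94/5) (8,17)]
5. Canonical ring: [(6,6) (11,6) (11,94/5) (8,17) (6,15)]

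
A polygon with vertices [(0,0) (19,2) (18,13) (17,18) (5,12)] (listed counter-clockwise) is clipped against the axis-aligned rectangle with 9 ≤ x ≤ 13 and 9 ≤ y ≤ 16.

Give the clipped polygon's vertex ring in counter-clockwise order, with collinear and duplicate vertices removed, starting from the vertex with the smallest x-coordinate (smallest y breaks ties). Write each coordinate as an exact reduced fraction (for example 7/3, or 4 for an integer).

Clipped polygon: [(9,9) (13,9) (13,16) (9,14)]

1. After x ≥ 9: [(9,18/19) (19,2) (18,13) (17,18) (9,14)]
2. After x ≤ 13: [(9,18/19) (13,26/19) (13,16) (9,14)]
3. After y ≥ 9: [(9,9) (13,9) (13,16) (9,14)]
4. After y ≤ 16: [(9,9) (13,9) (13,16) (9,14)]
5. Canonical ring: [(9,9) (13,9) (13,16) (9,14)]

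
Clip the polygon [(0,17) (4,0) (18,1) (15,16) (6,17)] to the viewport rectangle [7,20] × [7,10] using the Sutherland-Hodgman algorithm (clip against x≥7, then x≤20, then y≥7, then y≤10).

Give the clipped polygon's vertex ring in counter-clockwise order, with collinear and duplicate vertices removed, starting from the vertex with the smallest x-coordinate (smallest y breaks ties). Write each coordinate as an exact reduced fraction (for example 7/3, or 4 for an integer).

Clipped polygon: [(7,7) (84/5,7) (81/5,10) (7,10)]

1. After x ≥ 7: [(7,3/14) (18,1) (15,16) (7,152/9)]
2. After x ≤ 20: [(7,3/14) (18,1) (15,16) (7,152/9)]
3. After y ≥ 7: [(7,7) (84/5,7) (15,16) (7,152/9)]
4. After y ≤ 10: [(7,10) (7,7) (84/5,7) (81/5,10)]
5. Canonical ring: [(7,7) (84/5,7) (81/5,10) (7,10)]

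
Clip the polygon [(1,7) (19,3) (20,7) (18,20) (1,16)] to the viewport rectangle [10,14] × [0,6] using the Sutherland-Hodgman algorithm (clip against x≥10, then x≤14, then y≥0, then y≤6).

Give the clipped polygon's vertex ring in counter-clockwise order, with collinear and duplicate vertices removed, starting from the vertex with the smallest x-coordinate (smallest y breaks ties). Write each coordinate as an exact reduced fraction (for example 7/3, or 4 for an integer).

Clipped polygon: [(10,5) (14,37/9) (14,6) (10,6)]

1. After x ≥ 10: [(10,5) (19,3) (20,7) (18,20) (10,308/17)]
2. After x ≤ 14: [(10,5) (14,37/9) (14,324/17) (10,308/17)]
3. After y ≥ 0: [(10,5) (14,37/9) (14,324/17) (10,308/17)]
4. After y ≤ 6: [(10,6) (10,5) (14,37/9) (14,6)]
5. Canonical ring: [(10,5) (14,37/9) (14,6) (10,6)]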